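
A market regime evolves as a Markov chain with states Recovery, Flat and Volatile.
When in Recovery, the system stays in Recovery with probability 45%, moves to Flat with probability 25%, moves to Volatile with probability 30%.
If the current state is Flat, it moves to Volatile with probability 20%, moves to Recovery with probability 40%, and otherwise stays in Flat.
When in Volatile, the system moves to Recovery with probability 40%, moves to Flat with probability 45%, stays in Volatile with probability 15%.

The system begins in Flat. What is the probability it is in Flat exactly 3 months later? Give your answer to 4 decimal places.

Propagate the distribution vector 3 months from Flat.
After 0 months: (0.0000, 1.0000, 0.0000)
After 1 month: (0.4000, 0.4000, 0.2000)
After 2 months: (0.4200, 0.3500, 0.2300)
After 3 months: (0.4210, 0.3485, 0.2305)
P(in Flat after 3 months) = 0.3485

0.3485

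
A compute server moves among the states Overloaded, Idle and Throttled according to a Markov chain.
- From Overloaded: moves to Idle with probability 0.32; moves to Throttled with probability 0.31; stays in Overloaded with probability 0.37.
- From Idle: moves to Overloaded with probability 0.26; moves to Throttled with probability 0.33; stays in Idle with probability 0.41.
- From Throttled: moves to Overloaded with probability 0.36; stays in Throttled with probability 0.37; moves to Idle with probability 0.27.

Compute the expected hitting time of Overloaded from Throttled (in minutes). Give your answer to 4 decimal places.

3.0432

Let t(s) be the expected number of minutes to first reach Overloaded from state s, with t(Overloaded) = 0. Conditioning on the first minute:
t(Idle) = 1 + 0.41·t(Idle) + 0.33·t(Throttled)
t(Throttled) = 1 + 0.27·t(Idle) + 0.37·t(Throttled)
Solving: t(Idle) = 3.3970, t(Throttled) = 3.0432.
Expected minutes from Throttled to Overloaded: 3.0432.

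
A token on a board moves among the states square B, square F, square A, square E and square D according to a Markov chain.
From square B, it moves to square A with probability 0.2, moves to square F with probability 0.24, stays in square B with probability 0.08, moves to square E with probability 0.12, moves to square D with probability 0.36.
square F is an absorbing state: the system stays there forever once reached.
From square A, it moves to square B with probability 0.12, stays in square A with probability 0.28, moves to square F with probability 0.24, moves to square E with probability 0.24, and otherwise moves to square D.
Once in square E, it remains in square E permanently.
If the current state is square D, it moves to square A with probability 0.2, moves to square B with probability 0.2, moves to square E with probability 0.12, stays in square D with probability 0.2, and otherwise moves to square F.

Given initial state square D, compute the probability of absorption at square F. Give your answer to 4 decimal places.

0.6444

Let h(s) be the probability of absorption at square F starting from transient state s. Then h(square F) = 1 and h(square E) = 0. By first-step analysis:
h(square B) = 0.08·h(square B) + 0.24·1 + 0.2·h(square A) + 0.12·0 + 0.36·h(square D)
h(square A) = 0.12·h(square B) + 0.24·1 + 0.28·h(square A) + 0.24·0 + 0.12·h(square D)
h(square D) = 0.2·h(square B) + 0.28·1 + 0.2·h(square A) + 0.12·0 + 0.2·h(square D)
Solving: h(square B) = 0.6317, h(square A) = 0.5460, h(square D) = 0.6444.
Starting from square D, the probability is 0.6444.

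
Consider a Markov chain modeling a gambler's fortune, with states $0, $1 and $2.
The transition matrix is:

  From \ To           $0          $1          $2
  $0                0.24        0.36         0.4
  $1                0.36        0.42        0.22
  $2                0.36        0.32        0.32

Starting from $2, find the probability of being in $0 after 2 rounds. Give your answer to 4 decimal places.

0.3168

Sum over the intermediate state after 1 round:
P = P($2→$0)·P($0→$0) + P($2→$1)·P($1→$0) + P($2→$2)·P($2→$0)
  = 0.36×0.24 + 0.32×0.36 + 0.32×0.36
  = 0.0864 + 0.1152 + 0.1152 = 0.3168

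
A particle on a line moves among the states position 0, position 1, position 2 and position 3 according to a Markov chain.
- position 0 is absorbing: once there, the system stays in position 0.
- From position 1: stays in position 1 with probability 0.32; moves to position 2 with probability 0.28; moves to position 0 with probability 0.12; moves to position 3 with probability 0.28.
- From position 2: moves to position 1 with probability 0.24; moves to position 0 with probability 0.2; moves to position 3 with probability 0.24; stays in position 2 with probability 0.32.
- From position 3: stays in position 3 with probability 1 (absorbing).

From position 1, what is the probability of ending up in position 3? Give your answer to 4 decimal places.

0.6518

Let h(s) be the probability of absorption at position 3 starting from transient state s. Then h(position 3) = 1 and h(position 0) = 0. By first-step analysis:
h(position 1) = 0.12·0 + 0.32·h(position 1) + 0.28·h(position 2) + 0.28·1
h(position 2) = 0.2·0 + 0.24·h(position 1) + 0.32·h(position 2) + 0.24·1
Solving: h(position 1) = 0.6518, h(position 2) = 0.5830.
Starting from position 1, the probability is 0.6518.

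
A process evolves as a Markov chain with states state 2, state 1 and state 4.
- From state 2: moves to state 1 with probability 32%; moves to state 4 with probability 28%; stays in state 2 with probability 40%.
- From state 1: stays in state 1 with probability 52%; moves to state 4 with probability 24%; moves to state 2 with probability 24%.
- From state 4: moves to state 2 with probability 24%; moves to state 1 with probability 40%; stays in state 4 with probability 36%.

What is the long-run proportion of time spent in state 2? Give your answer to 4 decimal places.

0.2857

Let the stationary distribution be π with π = πP and π_1 + π_2 + π_3 = 1.
π_1 = 0.4·π_1 + 0.24·π_2 + 0.24·π_3
π_2 = 0.32·π_1 + 0.52·π_2 + 0.4·π_3
Solving with the normalization constraint gives π = (0.2857, 0.4286, 0.2857).
So the stationary probability of state 2 is 0.2857.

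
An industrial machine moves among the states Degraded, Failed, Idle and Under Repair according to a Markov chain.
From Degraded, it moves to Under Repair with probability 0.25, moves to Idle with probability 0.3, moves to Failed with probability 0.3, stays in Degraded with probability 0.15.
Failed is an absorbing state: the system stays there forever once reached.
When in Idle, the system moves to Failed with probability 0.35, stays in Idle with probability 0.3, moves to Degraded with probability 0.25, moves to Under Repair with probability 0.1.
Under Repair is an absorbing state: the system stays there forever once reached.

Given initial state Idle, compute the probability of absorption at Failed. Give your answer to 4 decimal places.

Let h(s) be the probability of absorption at Failed starting from transient state s. Then h(Failed) = 1 and h(Under Repair) = 0. By first-step analysis:
h(Degraded) = 0.15·h(Degraded) + 0.3·1 + 0.3·h(Idle) + 0.25·0
h(Idle) = 0.25·h(Degraded) + 0.35·1 + 0.3·h(Idle) + 0.1·0
Solving: h(Degraded) = 0.6058, h(Idle) = 0.7163.
Starting from Idle, the probability is 0.7163.

0.7163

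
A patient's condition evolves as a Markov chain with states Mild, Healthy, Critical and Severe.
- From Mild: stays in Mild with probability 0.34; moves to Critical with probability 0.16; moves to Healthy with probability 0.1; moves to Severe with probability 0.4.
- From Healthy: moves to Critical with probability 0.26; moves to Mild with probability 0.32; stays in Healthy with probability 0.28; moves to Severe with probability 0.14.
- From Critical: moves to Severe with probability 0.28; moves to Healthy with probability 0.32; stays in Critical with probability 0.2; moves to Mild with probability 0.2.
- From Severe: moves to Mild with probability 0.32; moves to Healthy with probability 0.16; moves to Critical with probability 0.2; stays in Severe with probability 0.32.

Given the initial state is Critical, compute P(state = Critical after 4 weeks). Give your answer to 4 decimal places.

Propagate the distribution vector 4 weeks from Critical.
After 0 weeks: (0.0000, 0.0000, 1.0000, 0.0000)
After 1 week: (0.2000, 0.3200, 0.2000, 0.2800)
After 2 weeks: (0.3000, 0.2184, 0.2112, 0.2704)
After 3 weeks: (0.3007, 0.2020, 0.2011, 0.2962)
After 4 weeks: (0.3019, 0.1984, 0.2001, 0.2996)
P(in Critical after 4 weeks) = 0.2001

0.2001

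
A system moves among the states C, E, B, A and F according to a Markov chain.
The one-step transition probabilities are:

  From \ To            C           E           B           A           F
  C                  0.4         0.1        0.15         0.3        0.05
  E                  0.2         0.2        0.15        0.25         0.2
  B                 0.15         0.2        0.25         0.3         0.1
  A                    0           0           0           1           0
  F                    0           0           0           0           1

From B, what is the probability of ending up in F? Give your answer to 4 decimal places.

Let h(s) be the probability of absorption at F starting from transient state s. Then h(F) = 1 and h(A) = 0. By first-step analysis:
h(C) = 0.4·h(C) + 0.1·h(E) + 0.15·h(B) + 0.3·0 + 0.05·1
h(E) = 0.2·h(C) + 0.2·h(E) + 0.15·h(B) + 0.25·0 + 0.2·1
h(B) = 0.15·h(C) + 0.2·h(E) + 0.25·h(B) + 0.3·0 + 0.1·1
Solving: h(C) = 0.2095, h(E) = 0.3529, h(B) = 0.2693.
Starting from B, the probability is 0.2693.

0.2693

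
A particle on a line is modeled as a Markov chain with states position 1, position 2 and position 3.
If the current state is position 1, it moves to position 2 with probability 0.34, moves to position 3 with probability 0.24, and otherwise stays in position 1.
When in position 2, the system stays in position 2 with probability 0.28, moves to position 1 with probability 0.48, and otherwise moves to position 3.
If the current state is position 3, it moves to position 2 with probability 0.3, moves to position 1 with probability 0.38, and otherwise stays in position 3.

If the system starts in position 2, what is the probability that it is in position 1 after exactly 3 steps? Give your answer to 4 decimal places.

Propagate the distribution vector 3 steps from position 2.
After 0 steps: (0.0000, 1.0000, 0.0000)
After 1 step: (0.4800, 0.2800, 0.2400)
After 2 steps: (0.4272, 0.3136, 0.2592)
After 3 steps: (0.4284, 0.3108, 0.2607)
P(in position 1 after 3 steps) = 0.4284

0.4284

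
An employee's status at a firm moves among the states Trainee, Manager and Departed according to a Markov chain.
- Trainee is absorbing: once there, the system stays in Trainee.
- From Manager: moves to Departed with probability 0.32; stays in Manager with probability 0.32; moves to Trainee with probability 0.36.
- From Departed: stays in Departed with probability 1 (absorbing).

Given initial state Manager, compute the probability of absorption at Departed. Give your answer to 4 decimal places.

0.4706

Let h(s) be the probability of absorption at Departed starting from transient state s. Then h(Departed) = 1 and h(Trainee) = 0. By first-step analysis:
h(Manager) = 0.36·0 + 0.32·h(Manager) + 0.32·1
Solving: h(Manager) = 0.4706.
Starting from Manager, the probability is 0.4706.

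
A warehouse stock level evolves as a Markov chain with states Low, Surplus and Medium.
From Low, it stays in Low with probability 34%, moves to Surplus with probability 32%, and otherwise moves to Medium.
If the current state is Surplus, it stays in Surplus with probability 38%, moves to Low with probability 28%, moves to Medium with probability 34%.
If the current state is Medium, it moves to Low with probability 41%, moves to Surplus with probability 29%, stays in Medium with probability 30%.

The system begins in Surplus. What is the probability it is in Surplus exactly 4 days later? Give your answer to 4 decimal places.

0.3300

Propagate the distribution vector 4 days from Surplus.
After 0 days: (0.0000, 1.0000, 0.0000)
After 1 day: (0.2800, 0.3800, 0.3400)
After 2 days: (0.3410, 0.3326, 0.3264)
After 3 days: (0.3429, 0.3302, 0.3269)
After 4 days: (0.3431, 0.3300, 0.3269)
P(in Surplus after 4 days) = 0.3300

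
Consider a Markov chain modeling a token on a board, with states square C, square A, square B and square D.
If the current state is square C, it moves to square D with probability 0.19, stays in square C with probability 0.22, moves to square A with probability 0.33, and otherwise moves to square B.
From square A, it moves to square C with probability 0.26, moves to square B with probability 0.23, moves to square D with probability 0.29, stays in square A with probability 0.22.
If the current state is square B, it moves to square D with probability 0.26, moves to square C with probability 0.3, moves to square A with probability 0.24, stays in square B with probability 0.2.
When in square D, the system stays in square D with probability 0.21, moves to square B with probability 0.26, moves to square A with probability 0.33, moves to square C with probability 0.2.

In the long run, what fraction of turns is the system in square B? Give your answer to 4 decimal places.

Let the stationary distribution be π with π = πP and π_1 + π_2 + π_3 + π_4 = 1.
π_1 = 0.22·π_1 + 0.26·π_2 + 0.3·π_3 + 0.2·π_4
π_2 = 0.33·π_1 + 0.22·π_2 + 0.24·π_3 + 0.33·π_4
π_3 = 0.26·π_1 + 0.23·π_2 + 0.2·π_3 + 0.26·π_4
Solving with the normalization constraint gives π = (0.2453, 0.2780, 0.2374, 0.2392).
So the stationary probability of square B is 0.2374.

0.2374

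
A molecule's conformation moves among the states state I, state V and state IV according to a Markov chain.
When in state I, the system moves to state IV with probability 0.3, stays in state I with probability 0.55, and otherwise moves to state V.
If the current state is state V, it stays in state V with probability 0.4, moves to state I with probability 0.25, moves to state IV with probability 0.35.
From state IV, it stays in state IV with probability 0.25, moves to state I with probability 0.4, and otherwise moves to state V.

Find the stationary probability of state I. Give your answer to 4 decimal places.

Let the stationary distribution be π with π = πP and π_1 + π_2 + π_3 = 1.
π_1 = 0.55·π_1 + 0.25·π_2 + 0.4·π_3
π_2 = 0.15·π_1 + 0.4·π_2 + 0.35·π_3
Solving with the normalization constraint gives π = (0.4212, 0.2797, 0.2990).
So the stationary probability of state I is 0.4212.

0.4212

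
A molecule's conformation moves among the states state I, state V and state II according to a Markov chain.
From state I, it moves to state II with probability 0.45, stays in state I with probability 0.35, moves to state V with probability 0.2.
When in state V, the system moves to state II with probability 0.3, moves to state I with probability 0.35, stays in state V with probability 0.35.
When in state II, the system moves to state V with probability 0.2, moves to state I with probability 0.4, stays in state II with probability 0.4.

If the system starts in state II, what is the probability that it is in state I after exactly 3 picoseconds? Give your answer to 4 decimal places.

0.3700

Propagate the distribution vector 3 picoseconds from state II.
After 0 picoseconds: (0.0000, 0.0000, 1.0000)
After 1 picosecond: (0.4000, 0.2000, 0.4000)
After 2 picoseconds: (0.3700, 0.2300, 0.4000)
After 3 picoseconds: (0.3700, 0.2345, 0.3955)
P(in state I after 3 picoseconds) = 0.3700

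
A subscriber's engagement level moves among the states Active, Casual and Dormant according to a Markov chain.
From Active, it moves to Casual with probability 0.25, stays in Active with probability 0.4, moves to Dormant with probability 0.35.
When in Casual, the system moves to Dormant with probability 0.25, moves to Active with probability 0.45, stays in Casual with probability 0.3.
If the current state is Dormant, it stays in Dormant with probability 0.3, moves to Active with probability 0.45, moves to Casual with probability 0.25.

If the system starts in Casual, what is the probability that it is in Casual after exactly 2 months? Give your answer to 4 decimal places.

0.2650

Sum over the intermediate state after 1 month:
P = P(Casual→Active)·P(Active→Casual) + P(Casual→Casual)·P(Casual→Casual) + P(Casual→Dormant)·P(Dormant→Casual)
  = 0.45×0.25 + 0.3×0.3 + 0.25×0.25
  = 0.1125 + 0.0900 + 0.0625 = 0.2650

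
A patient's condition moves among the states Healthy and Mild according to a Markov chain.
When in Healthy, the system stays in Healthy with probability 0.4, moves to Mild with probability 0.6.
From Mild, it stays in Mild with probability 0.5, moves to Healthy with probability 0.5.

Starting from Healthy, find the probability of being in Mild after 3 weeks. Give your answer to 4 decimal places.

0.5460

Propagate the distribution vector 3 weeks from Healthy.
After 0 weeks: (1.0000, 0.0000)
After 1 week: (0.4000, 0.6000)
After 2 weeks: (0.4600, 0.5400)
After 3 weeks: (0.4540, 0.5460)
P(in Mild after 3 weeks) = 0.5460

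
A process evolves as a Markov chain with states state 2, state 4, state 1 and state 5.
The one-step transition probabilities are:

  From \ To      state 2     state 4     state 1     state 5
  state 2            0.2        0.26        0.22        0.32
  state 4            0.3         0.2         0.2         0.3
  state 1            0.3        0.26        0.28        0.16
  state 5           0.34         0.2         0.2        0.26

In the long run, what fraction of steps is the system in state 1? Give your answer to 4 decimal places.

Let the stationary distribution be π with π = πP and π_1 + π_2 + π_3 + π_4 = 1.
π_1 = 0.2·π_1 + 0.3·π_2 + 0.3·π_3 + 0.34·π_4
π_2 = 0.26·π_1 + 0.2·π_2 + 0.26·π_3 + 0.2·π_4
π_3 = 0.22·π_1 + 0.2·π_2 + 0.28·π_3 + 0.2·π_4
Solving with the normalization constraint gives π = (0.2823, 0.2304, 0.2235, 0.2638).
So the stationary probability of state 1 is 0.2235.

0.2235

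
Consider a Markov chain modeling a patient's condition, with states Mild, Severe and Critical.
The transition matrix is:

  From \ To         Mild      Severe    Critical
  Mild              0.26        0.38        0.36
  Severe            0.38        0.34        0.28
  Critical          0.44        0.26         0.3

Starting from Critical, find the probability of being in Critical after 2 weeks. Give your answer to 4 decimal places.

0.3212

Sum over the intermediate state after 1 week:
P = P(Critical→Mild)·P(Mild→Critical) + P(Critical→Severe)·P(Severe→Critical) + P(Critical→Critical)·P(Critical→Critical)
  = 0.44×0.36 + 0.26×0.28 + 0.3×0.3
  = 0.1584 + 0.0728 + 0.0900 = 0.3212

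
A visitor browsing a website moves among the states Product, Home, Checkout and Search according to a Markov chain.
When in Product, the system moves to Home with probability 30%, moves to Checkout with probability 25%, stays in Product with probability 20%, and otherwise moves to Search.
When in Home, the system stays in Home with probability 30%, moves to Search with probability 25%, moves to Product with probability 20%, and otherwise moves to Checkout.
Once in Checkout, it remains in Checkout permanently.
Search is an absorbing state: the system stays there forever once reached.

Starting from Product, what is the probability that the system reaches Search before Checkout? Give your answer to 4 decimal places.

0.5000

Let h(s) be the probability of absorption at Search starting from transient state s. Then h(Search) = 1 and h(Checkout) = 0. By first-step analysis:
h(Product) = 0.2·h(Product) + 0.3·h(Home) + 0.25·0 + 0.25·1
h(Home) = 0.2·h(Product) + 0.3·h(Home) + 0.25·0 + 0.25·1
Solving: h(Product) = 0.5000, h(Home) = 0.5000.
Starting from Product, the probability is 0.5000.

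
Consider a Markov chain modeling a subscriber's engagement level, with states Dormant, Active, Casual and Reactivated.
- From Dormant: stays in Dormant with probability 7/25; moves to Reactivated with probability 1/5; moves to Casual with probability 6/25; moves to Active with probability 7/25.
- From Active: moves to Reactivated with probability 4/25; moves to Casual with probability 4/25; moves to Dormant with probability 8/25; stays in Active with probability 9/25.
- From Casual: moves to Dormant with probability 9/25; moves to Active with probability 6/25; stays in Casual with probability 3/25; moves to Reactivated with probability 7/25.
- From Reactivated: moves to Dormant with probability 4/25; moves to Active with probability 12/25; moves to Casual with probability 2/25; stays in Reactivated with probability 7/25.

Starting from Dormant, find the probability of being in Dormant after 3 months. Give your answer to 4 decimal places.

Propagate the distribution vector 3 months from Dormant.
After 0 months: (1.0000, 0.0000, 0.0000, 0.0000)
After 1 month: (0.2800, 0.2800, 0.2400, 0.2000)
After 2 months: (0.2864, 0.3328, 0.1568, 0.2240)
After 3 months: (0.2790, 0.3452, 0.1587, 0.2172)
P(in Dormant after 3 months) = 0.2790

0.2790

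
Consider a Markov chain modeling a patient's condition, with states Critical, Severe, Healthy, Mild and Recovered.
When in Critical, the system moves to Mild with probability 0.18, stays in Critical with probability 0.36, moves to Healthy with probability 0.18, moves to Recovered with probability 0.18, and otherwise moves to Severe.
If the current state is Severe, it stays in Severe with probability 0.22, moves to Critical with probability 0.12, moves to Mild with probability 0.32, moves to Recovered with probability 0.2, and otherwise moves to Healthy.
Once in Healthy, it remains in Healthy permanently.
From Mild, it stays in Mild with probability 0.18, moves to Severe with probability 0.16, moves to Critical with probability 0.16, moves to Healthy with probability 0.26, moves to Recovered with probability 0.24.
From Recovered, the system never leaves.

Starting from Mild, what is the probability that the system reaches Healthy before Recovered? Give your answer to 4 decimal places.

0.5039

Let h(s) be the probability of absorption at Healthy starting from transient state s. Then h(Healthy) = 1 and h(Recovered) = 0. By first-step analysis:
h(Critical) = 0.36·h(Critical) + 0.1·h(Severe) + 0.18·1 + 0.18·h(Mild) + 0.18·0
h(Severe) = 0.12·h(Critical) + 0.22·h(Severe) + 0.14·1 + 0.32·h(Mild) + 0.2·0
h(Mild) = 0.16·h(Critical) + 0.16·h(Severe) + 0.26·1 + 0.18·h(Mild) + 0.24·0
Solving: h(Critical) = 0.4952, h(Severe) = 0.4624, h(Mild) = 0.5039.
Starting from Mild, the probability is 0.5039.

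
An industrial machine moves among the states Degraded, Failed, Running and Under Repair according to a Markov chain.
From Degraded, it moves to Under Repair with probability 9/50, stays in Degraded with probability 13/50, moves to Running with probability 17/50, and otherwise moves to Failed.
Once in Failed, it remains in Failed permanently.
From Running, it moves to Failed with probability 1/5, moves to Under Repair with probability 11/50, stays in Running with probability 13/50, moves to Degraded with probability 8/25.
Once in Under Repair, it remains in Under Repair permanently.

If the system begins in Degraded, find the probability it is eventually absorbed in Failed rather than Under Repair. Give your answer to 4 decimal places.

Let h(s) be the probability of absorption at Failed starting from transient state s. Then h(Failed) = 1 and h(Under Repair) = 0. By first-step analysis:
h(Degraded) = 0.26·h(Degraded) + 0.22·1 + 0.34·h(Running) + 0.18·0
h(Running) = 0.32·h(Degraded) + 0.2·1 + 0.26·h(Running) + 0.22·0
Solving: h(Degraded) = 0.5260, h(Running) = 0.4977.
Starting from Degraded, the probability is 0.5260.

0.5260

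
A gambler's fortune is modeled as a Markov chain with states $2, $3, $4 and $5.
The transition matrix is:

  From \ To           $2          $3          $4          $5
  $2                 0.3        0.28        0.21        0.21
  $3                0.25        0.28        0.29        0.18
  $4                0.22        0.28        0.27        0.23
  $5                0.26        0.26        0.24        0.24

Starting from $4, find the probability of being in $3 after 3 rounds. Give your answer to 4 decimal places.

Propagate the distribution vector 3 rounds from $4.
After 0 rounds: (0.0000, 0.0000, 1.0000, 0.0000)
After 1 round: (0.2200, 0.2800, 0.2700, 0.2300)
After 2 rounds: (0.2552, 0.2754, 0.2555, 0.2139)
After 3 rounds: (0.2572, 0.2757, 0.2538, 0.2133)
P(in $3 after 3 rounds) = 0.2757

0.2757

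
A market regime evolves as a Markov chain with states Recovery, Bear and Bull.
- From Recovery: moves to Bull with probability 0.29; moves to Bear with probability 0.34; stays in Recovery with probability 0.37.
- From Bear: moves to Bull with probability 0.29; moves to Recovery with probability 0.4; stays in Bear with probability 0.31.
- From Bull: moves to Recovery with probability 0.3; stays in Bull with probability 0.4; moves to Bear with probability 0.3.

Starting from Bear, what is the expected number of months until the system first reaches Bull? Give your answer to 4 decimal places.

Let t(s) be the expected number of months to first reach Bull from state s, with t(Bull) = 0. Conditioning on the first month:
t(Recovery) = 1 + 0.37·t(Recovery) + 0.34·t(Bear)
t(Bear) = 1 + 0.4·t(Recovery) + 0.31·t(Bear)
Solving: t(Recovery) = 3.4483, t(Bear) = 3.4483.
Expected months from Bear to Bull: 3.4483.

3.4483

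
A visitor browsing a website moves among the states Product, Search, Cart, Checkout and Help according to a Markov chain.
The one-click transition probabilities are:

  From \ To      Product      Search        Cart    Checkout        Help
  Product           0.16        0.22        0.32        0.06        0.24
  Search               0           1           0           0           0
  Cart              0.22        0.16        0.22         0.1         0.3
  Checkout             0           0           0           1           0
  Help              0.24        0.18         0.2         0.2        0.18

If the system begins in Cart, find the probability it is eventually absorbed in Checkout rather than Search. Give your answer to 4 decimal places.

Let h(s) be the probability of absorption at Checkout starting from transient state s. Then h(Checkout) = 1 and h(Search) = 0. By first-step analysis:
h(Product) = 0.16·h(Product) + 0.22·0 + 0.32·h(Cart) + 0.06·1 + 0.24·h(Help)
h(Cart) = 0.22·h(Product) + 0.16·0 + 0.22·h(Cart) + 0.1·1 + 0.3·h(Help)
h(Help) = 0.24·h(Product) + 0.18·0 + 0.2·h(Cart) + 0.2·1 + 0.18·h(Help)
Solving: h(Product) = 0.3493, h(Cart) = 0.3971, h(Help) = 0.4430.
Starting from Cart, the probability is 0.3971.

0.3971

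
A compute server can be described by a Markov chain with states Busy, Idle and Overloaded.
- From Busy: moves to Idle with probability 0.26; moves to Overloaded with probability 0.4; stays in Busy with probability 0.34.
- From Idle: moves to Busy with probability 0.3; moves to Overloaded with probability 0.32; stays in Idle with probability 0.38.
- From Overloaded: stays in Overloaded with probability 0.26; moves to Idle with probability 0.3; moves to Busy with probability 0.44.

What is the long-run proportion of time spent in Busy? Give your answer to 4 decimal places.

Let the stationary distribution be π with π = πP and π_1 + π_2 + π_3 = 1.
π_1 = 0.34·π_1 + 0.3·π_2 + 0.44·π_3
π_2 = 0.26·π_1 + 0.38·π_2 + 0.3·π_3
Solving with the normalization constraint gives π = (0.3605, 0.3104, 0.3291).
So the stationary probability of Busy is 0.3605.

0.3605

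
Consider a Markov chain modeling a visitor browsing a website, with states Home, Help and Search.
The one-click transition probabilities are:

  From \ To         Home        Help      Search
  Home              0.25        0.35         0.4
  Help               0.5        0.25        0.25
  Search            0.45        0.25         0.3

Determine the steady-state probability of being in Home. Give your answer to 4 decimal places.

0.3870

Let the stationary distribution be π with π = πP and π_1 + π_2 + π_3 = 1.
π_1 = 0.25·π_1 + 0.5·π_2 + 0.45·π_3
π_2 = 0.35·π_1 + 0.25·π_2 + 0.25·π_3
Solving with the normalization constraint gives π = (0.3870, 0.2887, 0.3243).
So the stationary probability of Home is 0.3870.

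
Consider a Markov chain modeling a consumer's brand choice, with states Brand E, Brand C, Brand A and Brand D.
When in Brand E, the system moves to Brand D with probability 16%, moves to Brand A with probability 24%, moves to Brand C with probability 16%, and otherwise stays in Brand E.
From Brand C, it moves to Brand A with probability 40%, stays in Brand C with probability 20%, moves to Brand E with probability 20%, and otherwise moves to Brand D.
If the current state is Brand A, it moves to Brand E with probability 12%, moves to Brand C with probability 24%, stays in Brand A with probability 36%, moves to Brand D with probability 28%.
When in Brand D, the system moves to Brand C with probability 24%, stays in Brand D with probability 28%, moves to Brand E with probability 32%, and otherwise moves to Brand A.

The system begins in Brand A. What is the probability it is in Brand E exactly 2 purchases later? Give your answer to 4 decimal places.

Propagate the distribution vector 2 purchases from Brand A.
After 0 purchases: (0.0000, 0.0000, 1.0000, 0.0000)
After 1 purchase: (0.1200, 0.2400, 0.3600, 0.2800)
After 2 purchases: (0.2336, 0.2208, 0.2992, 0.2464)
P(in Brand E after 2 purchases) = 0.2336

0.2336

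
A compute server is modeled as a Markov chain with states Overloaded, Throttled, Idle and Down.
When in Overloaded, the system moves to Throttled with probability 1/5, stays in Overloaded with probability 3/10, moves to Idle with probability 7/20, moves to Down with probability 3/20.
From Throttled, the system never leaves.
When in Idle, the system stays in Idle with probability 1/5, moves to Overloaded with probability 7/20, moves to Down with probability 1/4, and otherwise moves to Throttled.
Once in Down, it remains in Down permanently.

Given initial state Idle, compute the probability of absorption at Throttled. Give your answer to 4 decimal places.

Let h(s) be the probability of absorption at Throttled starting from transient state s. Then h(Throttled) = 1 and h(Down) = 0. By first-step analysis:
h(Overloaded) = 0.3·h(Overloaded) + 0.2·1 + 0.35·h(Idle) + 0.15·0
h(Idle) = 0.35·h(Overloaded) + 0.2·1 + 0.2·h(Idle) + 0.25·0
Solving: h(Overloaded) = 0.5257, h(Idle) = 0.4800.
Starting from Idle, the probability is 0.4800.

0.4800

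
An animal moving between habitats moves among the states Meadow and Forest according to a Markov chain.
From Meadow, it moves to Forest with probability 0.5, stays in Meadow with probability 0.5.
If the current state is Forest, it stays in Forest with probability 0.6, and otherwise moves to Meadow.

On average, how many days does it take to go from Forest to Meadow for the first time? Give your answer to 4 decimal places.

2.5000

Let t(s) be the expected number of days to first reach Meadow from state s, with t(Meadow) = 0. Conditioning on the first day:
t(Forest) = 1 + 0.6·t(Forest)
Solving: t(Forest) = 2.5000.
Expected days from Forest to Meadow: 2.5000.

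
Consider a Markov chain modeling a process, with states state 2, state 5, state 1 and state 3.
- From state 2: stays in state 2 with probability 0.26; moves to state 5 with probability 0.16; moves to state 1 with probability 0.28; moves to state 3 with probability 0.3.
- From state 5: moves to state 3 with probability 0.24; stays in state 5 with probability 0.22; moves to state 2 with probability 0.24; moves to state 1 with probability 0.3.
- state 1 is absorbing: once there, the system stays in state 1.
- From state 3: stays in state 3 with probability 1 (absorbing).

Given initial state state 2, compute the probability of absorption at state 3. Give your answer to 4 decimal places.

0.5056

Let h(s) be the probability of absorption at state 3 starting from transient state s. Then h(state 3) = 1 and h(state 1) = 0. By first-step analysis:
h(state 2) = 0.26·h(state 2) + 0.16·h(state 5) + 0.28·0 + 0.3·1
h(state 5) = 0.24·h(state 2) + 0.22·h(state 5) + 0.3·0 + 0.24·1
Solving: h(state 2) = 0.5056, h(state 5) = 0.4633.
Starting from state 2, the probability is 0.5056.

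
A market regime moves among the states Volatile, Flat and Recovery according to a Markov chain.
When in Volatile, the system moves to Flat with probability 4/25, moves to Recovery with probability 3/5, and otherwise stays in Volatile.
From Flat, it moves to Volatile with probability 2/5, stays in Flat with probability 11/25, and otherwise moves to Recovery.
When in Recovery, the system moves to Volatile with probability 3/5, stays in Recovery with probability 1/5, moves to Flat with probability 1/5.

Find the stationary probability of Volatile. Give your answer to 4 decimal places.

Let the stationary distribution be π with π = πP and π_1 + π_2 + π_3 = 1.
π_1 = 0.24·π_1 + 0.4·π_2 + 0.6·π_3
π_2 = 0.16·π_1 + 0.44·π_2 + 0.2·π_3
Solving with the normalization constraint gives π = (0.4056, 0.2418, 0.3526).
So the stationary probability of Volatile is 0.4056.

0.4056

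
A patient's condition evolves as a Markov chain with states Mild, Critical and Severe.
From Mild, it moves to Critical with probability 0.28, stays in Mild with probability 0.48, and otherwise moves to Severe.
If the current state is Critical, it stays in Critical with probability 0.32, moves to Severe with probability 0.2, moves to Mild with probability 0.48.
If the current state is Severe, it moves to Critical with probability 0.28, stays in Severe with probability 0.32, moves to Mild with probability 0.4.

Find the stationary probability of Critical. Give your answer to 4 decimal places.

Let the stationary distribution be π with π = πP and π_1 + π_2 + π_3 = 1.
π_1 = 0.48·π_1 + 0.48·π_2 + 0.4·π_3
π_2 = 0.28·π_1 + 0.32·π_2 + 0.28·π_3
Solving with the normalization constraint gives π = (0.4601, 0.2917, 0.2482).
So the stationary probability of Critical is 0.2917.

0.2917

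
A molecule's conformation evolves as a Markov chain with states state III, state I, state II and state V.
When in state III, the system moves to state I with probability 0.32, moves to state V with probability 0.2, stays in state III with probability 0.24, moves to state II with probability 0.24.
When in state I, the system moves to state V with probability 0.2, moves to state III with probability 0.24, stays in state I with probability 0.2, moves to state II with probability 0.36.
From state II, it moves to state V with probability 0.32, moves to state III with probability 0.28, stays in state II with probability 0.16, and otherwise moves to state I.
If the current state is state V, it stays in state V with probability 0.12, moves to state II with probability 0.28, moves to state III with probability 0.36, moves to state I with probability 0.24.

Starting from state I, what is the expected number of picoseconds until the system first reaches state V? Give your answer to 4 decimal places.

Let t(s) be the expected number of picoseconds to first reach state V from state s, with t(state V) = 0. Conditioning on the first picosecond:
t(state III) = 1 + 0.24·t(state III) + 0.32·t(state I) + 0.24·t(state II)
t(state I) = 1 + 0.24·t(state III) + 0.2·t(state I) + 0.36·t(state II)
t(state II) = 1 + 0.28·t(state III) + 0.24·t(state I) + 0.16·t(state II)
Solving: t(state III) = 4.3434, t(state I) = 4.2921, t(state II) = 3.8646.
Expected picoseconds from state I to state V: 4.2921.

4.2921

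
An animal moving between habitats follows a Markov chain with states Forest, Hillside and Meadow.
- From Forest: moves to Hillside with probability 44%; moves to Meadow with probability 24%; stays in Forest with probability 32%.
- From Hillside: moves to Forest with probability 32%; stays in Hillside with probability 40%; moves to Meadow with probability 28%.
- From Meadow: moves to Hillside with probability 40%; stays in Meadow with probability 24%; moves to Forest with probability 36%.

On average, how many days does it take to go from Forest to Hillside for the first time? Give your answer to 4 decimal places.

2.3234

Let t(s) be the expected number of days to first reach Hillside from state s, with t(Hillside) = 0. Conditioning on the first day:
t(Forest) = 1 + 0.32·t(Forest) + 0.24·t(Meadow)
t(Meadow) = 1 + 0.36·t(Forest) + 0.24·t(Meadow)
Solving: t(Forest) = 2.3234, t(Meadow) = 2.4164.
Expected days from Forest to Hillside: 2.3234.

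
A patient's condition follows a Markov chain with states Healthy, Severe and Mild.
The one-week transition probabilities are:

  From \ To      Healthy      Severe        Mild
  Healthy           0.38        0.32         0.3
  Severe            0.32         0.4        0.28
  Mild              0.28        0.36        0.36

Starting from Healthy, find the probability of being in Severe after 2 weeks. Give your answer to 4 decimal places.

Sum over the intermediate state after 1 week:
P = P(Healthy→Healthy)·P(Healthy→Severe) + P(Healthy→Severe)·P(Severe→Severe) + P(Healthy→Mild)·P(Mild→Severe)
  = 0.38×0.32 + 0.32×0.4 + 0.3×0.36
  = 0.1216 + 0.1280 + 0.1080 = 0.3576

0.3576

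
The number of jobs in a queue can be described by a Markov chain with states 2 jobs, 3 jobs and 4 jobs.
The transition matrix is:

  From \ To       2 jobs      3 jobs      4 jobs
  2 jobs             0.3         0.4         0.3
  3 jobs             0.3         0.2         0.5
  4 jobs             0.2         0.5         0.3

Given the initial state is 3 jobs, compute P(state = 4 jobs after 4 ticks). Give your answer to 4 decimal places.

0.3704

Propagate the distribution vector 4 ticks from 3 jobs.
After 0 ticks: (0.0000, 1.0000, 0.0000)
After 1 tick: (0.3000, 0.2000, 0.5000)
After 2 ticks: (0.2500, 0.4100, 0.3400)
After 3 ticks: (0.2660, 0.3520, 0.3820)
After 4 ticks: (0.2618, 0.3678, 0.3704)
P(in 4 jobs after 4 ticks) = 0.3704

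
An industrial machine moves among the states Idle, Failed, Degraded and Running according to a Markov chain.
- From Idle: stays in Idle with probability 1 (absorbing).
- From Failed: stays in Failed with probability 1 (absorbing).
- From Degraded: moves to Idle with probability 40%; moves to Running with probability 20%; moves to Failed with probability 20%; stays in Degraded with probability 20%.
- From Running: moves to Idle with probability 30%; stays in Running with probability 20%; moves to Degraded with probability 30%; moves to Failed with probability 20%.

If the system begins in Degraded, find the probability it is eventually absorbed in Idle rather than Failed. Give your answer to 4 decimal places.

0.6552

Let h(s) be the probability of absorption at Idle starting from transient state s. Then h(Idle) = 1 and h(Failed) = 0. By first-step analysis:
h(Degraded) = 0.4·1 + 0.2·0 + 0.2·h(Degraded) + 0.2·h(Running)
h(Running) = 0.3·1 + 0.2·0 + 0.3·h(Degraded) + 0.2·h(Running)
Solving: h(Degraded) = 0.6552, h(Running) = 0.6207.
Starting from Degraded, the probability is 0.6552.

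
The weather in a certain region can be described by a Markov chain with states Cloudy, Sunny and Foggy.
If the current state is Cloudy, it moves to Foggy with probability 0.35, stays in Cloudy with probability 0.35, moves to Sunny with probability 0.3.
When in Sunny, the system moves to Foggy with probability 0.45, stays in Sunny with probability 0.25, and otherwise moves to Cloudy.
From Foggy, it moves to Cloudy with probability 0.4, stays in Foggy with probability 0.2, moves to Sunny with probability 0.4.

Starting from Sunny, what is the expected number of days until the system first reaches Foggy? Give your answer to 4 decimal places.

Let t(s) be the expected number of days to first reach Foggy from state s, with t(Foggy) = 0. Conditioning on the first day:
t(Cloudy) = 1 + 0.35·t(Cloudy) + 0.3·t(Sunny)
t(Sunny) = 1 + 0.3·t(Cloudy) + 0.25·t(Sunny)
Solving: t(Cloudy) = 2.6415, t(Sunny) = 2.3899.
Expected days from Sunny to Foggy: 2.3899.

2.3899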